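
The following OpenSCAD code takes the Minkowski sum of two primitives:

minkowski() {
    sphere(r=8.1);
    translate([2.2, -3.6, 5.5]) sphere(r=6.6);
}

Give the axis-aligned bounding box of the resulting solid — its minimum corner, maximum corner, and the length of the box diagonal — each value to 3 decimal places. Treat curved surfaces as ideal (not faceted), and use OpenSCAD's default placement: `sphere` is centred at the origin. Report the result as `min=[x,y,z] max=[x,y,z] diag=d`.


A = translate([2.2, -3.6, 5.5]) sphere(r=6.6) → bbox [-4.4,-10.2,-1.1] .. [8.8,3,12.1]
B = sphere(r=8.1) → bbox [-8.1,-8.1,-8.1] .. [8.1,8.1,8.1]
lo = A.lo+B.lo = [-4.4-8.1, -10.2-8.1, -1.1-8.1] = [-12.500,-18.300,-9.200]
hi = A.hi+B.hi = [8.8+8.1, 3+8.1, 12.1+8.1] = [16.900,11.100,20.200]
diag = √(29.4²+29.4²+29.4²) = √2593.08 = 50.922

min=[-12.500,-18.300,-9.200] max=[16.900,11.100,20.200] diag=50.922


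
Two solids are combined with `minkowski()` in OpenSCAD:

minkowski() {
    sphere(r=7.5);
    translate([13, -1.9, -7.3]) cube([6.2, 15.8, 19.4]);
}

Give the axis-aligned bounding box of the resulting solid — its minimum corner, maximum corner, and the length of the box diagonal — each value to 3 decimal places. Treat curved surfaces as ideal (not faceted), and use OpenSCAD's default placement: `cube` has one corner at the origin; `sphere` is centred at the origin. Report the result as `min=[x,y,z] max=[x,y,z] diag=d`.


min=[5.500,-9.400,-14.800] max=[26.700,21.400,19.600] diag=50.808

A = translate([13, -1.9, -7.3]) cube([6.2, 15.8, 19.4]) → bbox [13,-1.9,-7.3] .. [19.2,13.9,12.1]
B = sphere(r=7.5) → bbox [-7.5,-7.5,-7.5] .. [7.5,7.5,7.5]
lo = A.lo+B.lo = [13-7.5, -1.9-7.5, -7.3-7.5] = [5.500,-9.400,-14.800]
hi = A.hi+B.hi = [19.2+7.5, 13.9+7.5, 12.1+7.5] = [26.700,21.400,19.600]
diag = √(21.2²+30.8²+34.4²) = √2581.44 = 50.808


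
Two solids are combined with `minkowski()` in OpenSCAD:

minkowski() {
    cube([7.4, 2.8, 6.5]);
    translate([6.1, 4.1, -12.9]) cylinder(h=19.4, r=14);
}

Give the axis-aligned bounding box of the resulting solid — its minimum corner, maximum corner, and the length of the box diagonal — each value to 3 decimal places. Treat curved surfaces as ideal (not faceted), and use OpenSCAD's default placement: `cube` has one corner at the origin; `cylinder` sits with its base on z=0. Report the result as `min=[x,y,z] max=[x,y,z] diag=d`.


min=[-7.900,-9.900,-12.900] max=[27.500,20.900,13.000] diag=53.597

A = translate([6.1, 4.1, -12.9]) cylinder(h=19.4, r=14) → bbox [-7.9,-9.9,-12.9] .. [20.1,18.1,6.5]
B = cube([7.4, 2.8, 6.5]) → bbox [0,0,0] .. [7.4,2.8,6.5]
lo = A.lo+B.lo = [-7.9+0, -9.9+0, -12.9+0] = [-7.900,-9.900,-12.900]
hi = A.hi+B.hi = [20.1+7.4, 18.1+2.8, 6.5+6.5] = [27.500,20.900,13.000]
diag = √(35.4²+30.8²+25.9²) = √2872.61 = 53.597


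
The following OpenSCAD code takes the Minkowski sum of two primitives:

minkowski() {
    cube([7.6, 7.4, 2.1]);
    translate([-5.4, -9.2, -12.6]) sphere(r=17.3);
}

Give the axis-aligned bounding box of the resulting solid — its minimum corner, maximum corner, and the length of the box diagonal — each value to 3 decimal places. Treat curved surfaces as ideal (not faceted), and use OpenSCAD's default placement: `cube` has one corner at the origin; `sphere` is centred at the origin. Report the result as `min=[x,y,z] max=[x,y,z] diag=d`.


min=[-22.700,-26.500,-29.900] max=[19.500,15.500,6.800] diag=69.941

A = translate([-5.4, -9.2, -12.6]) sphere(r=17.3) → bbox [-22.7,-26.5,-29.9] .. [11.9,8.1,4.7]
B = cube([7.6, 7.4, 2.1]) → bbox [0,0,0] .. [7.6,7.4,2.1]
lo = A.lo+B.lo = [-22.7+0, -26.5+0, -29.9+0] = [-22.700,-26.500,-29.900]
hi = A.hi+B.hi = [11.9+7.6, 8.1+7.4, 4.7+2.1] = [19.500,15.500,6.800]
diag = √(42.2²+42²+36.7²) = √4891.73 = 69.941


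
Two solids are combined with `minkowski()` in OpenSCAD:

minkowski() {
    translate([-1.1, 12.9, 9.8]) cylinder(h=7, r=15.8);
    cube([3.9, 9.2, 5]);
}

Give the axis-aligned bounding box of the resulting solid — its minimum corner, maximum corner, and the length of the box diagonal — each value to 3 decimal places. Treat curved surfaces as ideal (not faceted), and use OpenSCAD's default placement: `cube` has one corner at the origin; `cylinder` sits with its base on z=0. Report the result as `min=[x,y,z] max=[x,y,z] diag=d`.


A = translate([-1.1, 12.9, 9.8]) cylinder(h=7, r=15.8) → bbox [-16.9,-2.9,9.8] .. [14.7,28.7,16.8]
B = cube([3.9, 9.2, 5]) → bbox [0,0,0] .. [3.9,9.2,5]
lo = A.lo+B.lo = [-16.9+0, -2.9+0, 9.8+0] = [-16.900,-2.900,9.800]
hi = A.hi+B.hi = [14.7+3.9, 28.7+9.2, 16.8+5] = [18.600,37.900,21.800]
diag = √(35.5²+40.8²+12²) = √3068.89 = 55.398

min=[-16.900,-2.900,9.800] max=[18.600,37.900,21.800] diag=55.398


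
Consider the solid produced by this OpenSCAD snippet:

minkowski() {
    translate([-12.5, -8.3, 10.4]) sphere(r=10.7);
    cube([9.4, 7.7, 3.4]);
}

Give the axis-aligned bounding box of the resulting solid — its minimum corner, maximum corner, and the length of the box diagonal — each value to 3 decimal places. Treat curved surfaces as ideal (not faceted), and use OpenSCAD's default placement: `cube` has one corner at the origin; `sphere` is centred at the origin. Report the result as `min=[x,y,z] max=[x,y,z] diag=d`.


min=[-23.200,-19.000,-0.300] max=[7.600,10.100,24.500] diag=49.097

A = translate([-12.5, -8.3, 10.4]) sphere(r=10.7) → bbox [-23.2,-19,-0.3] .. [-1.8,2.4,21.1]
B = cube([9.4, 7.7, 3.4]) → bbox [0,0,0] .. [9.4,7.7,3.4]
lo = A.lo+B.lo = [-23.2+0, -19+0, -0.3+0] = [-23.200,-19.000,-0.300]
hi = A.hi+B.hi = [-1.8+9.4, 2.4+7.7, 21.1+3.4] = [7.600,10.100,24.500]
diag = √(30.8²+29.1²+24.8²) = √2410.49 = 49.097


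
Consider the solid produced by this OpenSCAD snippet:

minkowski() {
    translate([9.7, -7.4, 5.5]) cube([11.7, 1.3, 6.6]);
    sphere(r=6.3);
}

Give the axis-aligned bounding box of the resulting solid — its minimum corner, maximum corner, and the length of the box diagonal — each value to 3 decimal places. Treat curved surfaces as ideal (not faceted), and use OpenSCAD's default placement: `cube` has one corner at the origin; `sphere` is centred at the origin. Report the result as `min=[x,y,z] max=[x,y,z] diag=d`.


min=[3.400,-13.700,-0.800] max=[27.700,0.200,18.400] diag=33.946

A = translate([9.7, -7.4, 5.5]) cube([11.7, 1.3, 6.6]) → bbox [9.7,-7.4,5.5] .. [21.4,-6.1,12.1]
B = sphere(r=6.3) → bbox [-6.3,-6.3,-6.3] .. [6.3,6.3,6.3]
lo = A.lo+B.lo = [9.7-6.3, -7.4-6.3, 5.5-6.3] = [3.400,-13.700,-0.800]
hi = A.hi+B.hi = [21.4+6.3, -6.1+6.3, 12.1+6.3] = [27.700,0.200,18.400]
diag = √(24.3²+13.9²+19.2²) = √1152.34 = 33.946


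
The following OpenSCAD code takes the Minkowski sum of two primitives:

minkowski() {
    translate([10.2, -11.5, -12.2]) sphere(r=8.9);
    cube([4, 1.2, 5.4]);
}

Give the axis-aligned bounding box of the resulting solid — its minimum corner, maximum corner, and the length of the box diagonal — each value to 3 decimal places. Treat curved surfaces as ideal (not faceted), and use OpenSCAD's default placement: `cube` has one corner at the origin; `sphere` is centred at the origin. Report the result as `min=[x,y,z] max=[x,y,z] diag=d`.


min=[1.300,-20.400,-21.100] max=[23.100,-1.400,2.100] diag=37.074

A = translate([10.2, -11.5, -12.2]) sphere(r=8.9) → bbox [1.3,-20.4,-21.1] .. [19.1,-2.6,-3.3]
B = cube([4, 1.2, 5.4]) → bbox [0,0,0] .. [4,1.2,5.4]
lo = A.lo+B.lo = [1.3+0, -20.4+0, -21.1+0] = [1.300,-20.400,-21.100]
hi = A.hi+B.hi = [19.1+4, -2.6+1.2, -3.3+5.4] = [23.100,-1.400,2.100]
diag = √(21.8²+19²+23.2²) = √1374.48 = 37.074


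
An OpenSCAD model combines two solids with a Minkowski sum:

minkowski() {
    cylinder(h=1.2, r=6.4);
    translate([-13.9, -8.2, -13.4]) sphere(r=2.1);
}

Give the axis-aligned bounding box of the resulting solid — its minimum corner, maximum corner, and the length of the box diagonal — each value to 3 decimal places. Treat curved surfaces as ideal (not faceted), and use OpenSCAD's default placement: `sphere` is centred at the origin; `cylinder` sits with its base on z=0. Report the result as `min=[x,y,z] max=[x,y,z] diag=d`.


min=[-22.400,-16.700,-15.500] max=[-5.400,0.300,-10.100] diag=24.641

A = translate([-13.9, -8.2, -13.4]) sphere(r=2.1) → bbox [-16,-10.3,-15.5] .. [-11.8,-6.1,-11.3]
B = cylinder(h=1.2, r=6.4) → bbox [-6.4,-6.4,0] .. [6.4,6.4,1.2]
lo = A.lo+B.lo = [-16-6.4, -10.3-6.4, -15.5+0] = [-22.400,-16.700,-15.500]
hi = A.hi+B.hi = [-11.8+6.4, -6.1+6.4, -11.3+1.2] = [-5.400,0.300,-10.100]
diag = √(17²+17²+5.4²) = √607.16 = 24.641


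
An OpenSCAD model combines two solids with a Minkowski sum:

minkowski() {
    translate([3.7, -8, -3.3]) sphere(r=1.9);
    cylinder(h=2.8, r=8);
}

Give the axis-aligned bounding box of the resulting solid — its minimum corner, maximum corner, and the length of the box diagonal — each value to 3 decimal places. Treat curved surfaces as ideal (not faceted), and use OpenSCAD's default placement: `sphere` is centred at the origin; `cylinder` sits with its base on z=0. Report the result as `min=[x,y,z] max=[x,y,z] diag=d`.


A = translate([3.7, -8, -3.3]) sphere(r=1.9) → bbox [1.8,-9.9,-5.2] .. [5.6,-6.1,-1.4]
B = cylinder(h=2.8, r=8) → bbox [-8,-8,0] .. [8,8,2.8]
lo = A.lo+B.lo = [1.8-8, -9.9-8, -5.2+0] = [-6.200,-17.900,-5.200]
hi = A.hi+B.hi = [5.6+8, -6.1+8, -1.4+2.8] = [13.600,1.900,1.400]
diag = √(19.8²+19.8²+6.6²) = √827.64 = 28.769

min=[-6.200,-17.900,-5.200] max=[13.600,1.900,1.400] diag=28.769


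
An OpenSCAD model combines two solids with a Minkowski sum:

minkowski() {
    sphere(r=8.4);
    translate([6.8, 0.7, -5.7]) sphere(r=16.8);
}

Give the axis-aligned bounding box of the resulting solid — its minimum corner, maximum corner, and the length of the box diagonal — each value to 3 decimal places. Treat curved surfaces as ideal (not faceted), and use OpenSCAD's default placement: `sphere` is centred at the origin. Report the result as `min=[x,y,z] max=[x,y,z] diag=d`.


A = translate([6.8, 0.7, -5.7]) sphere(r=16.8) → bbox [-10,-16.1,-22.5] .. [23.6,17.5,11.1]
B = sphere(r=8.4) → bbox [-8.4,-8.4,-8.4] .. [8.4,8.4,8.4]
lo = A.lo+B.lo = [-10-8.4, -16.1-8.4, -22.5-8.4] = [-18.400,-24.500,-30.900]
hi = A.hi+B.hi = [23.6+8.4, 17.5+8.4, 11.1+8.4] = [32.000,25.900,19.500]
diag = √(50.4²+50.4²+50.4²) = √7620.48 = 87.295

min=[-18.400,-24.500,-30.900] max=[32.000,25.900,19.500] diag=87.295


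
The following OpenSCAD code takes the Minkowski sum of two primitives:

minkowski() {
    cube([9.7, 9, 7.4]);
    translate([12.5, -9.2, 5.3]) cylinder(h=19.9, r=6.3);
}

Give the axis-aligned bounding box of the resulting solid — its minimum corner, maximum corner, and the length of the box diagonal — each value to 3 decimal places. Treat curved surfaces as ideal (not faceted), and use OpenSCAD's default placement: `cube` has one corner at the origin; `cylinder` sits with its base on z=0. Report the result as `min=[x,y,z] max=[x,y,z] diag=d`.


min=[6.200,-15.500,5.300] max=[28.500,6.100,32.600] diag=41.342

A = translate([12.5, -9.2, 5.3]) cylinder(h=19.9, r=6.3) → bbox [6.2,-15.5,5.3] .. [18.8,-2.9,25.2]
B = cube([9.7, 9, 7.4]) → bbox [0,0,0] .. [9.7,9,7.4]
lo = A.lo+B.lo = [6.2+0, -15.5+0, 5.3+0] = [6.200,-15.500,5.300]
hi = A.hi+B.hi = [18.8+9.7, -2.9+9, 25.2+7.4] = [28.500,6.100,32.600]
diag = √(22.3²+21.6²+27.3²) = √1709.14 = 41.342


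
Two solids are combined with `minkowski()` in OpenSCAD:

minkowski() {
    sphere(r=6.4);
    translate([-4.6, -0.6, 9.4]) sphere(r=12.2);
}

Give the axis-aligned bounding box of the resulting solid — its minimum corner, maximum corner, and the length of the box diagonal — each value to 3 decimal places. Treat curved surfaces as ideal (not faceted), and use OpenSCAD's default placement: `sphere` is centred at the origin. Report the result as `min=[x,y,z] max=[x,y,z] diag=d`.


A = translate([-4.6, -0.6, 9.4]) sphere(r=12.2) → bbox [-16.8,-12.8,-2.8] .. [7.6,11.6,21.6]
B = sphere(r=6.4) → bbox [-6.4,-6.4,-6.4] .. [6.4,6.4,6.4]
lo = A.lo+B.lo = [-16.8-6.4, -12.8-6.4, -2.8-6.4] = [-23.200,-19.200,-9.200]
hi = A.hi+B.hi = [7.6+6.4, 11.6+6.4, 21.6+6.4] = [14.000,18.000,28.000]
diag = √(37.2²+37.2²+37.2²) = √4151.52 = 64.432

min=[-23.200,-19.200,-9.200] max=[14.000,18.000,28.000] diag=64.432


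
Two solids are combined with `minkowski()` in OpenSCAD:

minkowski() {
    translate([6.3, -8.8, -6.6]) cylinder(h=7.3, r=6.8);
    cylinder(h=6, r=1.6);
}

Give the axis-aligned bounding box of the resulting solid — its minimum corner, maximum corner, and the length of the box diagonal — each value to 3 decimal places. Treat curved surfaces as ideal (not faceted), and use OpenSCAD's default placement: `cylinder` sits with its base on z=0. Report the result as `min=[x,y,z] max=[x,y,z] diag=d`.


A = translate([6.3, -8.8, -6.6]) cylinder(h=7.3, r=6.8) → bbox [-0.5,-15.6,-6.6] .. [13.1,-2,0.7]
B = cylinder(h=6, r=1.6) → bbox [-1.6,-1.6,0] .. [1.6,1.6,6]
lo = A.lo+B.lo = [-0.5-1.6, -15.6-1.6, -6.6+0] = [-2.100,-17.200,-6.600]
hi = A.hi+B.hi = [13.1+1.6, -2+1.6, 0.7+6] = [14.700,-0.400,6.700]
diag = √(16.8²+16.8²+13.3²) = √741.37 = 27.228

min=[-2.100,-17.200,-6.600] max=[14.700,-0.400,6.700] diag=27.228


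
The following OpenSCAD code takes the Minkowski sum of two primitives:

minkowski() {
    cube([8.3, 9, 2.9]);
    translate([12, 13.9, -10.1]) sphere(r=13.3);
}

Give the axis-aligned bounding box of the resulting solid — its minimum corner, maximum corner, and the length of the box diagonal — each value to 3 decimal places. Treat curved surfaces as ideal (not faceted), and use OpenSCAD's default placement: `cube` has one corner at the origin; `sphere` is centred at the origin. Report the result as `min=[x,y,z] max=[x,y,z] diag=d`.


min=[-1.300,0.600,-23.400] max=[33.600,36.200,6.100] diag=57.928

A = translate([12, 13.9, -10.1]) sphere(r=13.3) → bbox [-1.3,0.6,-23.4] .. [25.3,27.2,3.2]
B = cube([8.3, 9, 2.9]) → bbox [0,0,0] .. [8.3,9,2.9]
lo = A.lo+B.lo = [-1.3+0, 0.6+0, -23.4+0] = [-1.300,0.600,-23.400]
hi = A.hi+B.hi = [25.3+8.3, 27.2+9, 3.2+2.9] = [33.600,36.200,6.100]
diag = √(34.9²+35.6²+29.5²) = √3355.62 = 57.928


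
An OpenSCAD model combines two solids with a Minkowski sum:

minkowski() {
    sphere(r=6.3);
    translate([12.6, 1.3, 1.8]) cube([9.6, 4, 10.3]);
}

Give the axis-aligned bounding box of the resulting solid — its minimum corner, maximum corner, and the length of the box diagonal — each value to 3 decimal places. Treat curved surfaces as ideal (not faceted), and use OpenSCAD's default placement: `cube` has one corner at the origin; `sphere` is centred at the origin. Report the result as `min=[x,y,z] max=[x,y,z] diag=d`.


A = translate([12.6, 1.3, 1.8]) cube([9.6, 4, 10.3]) → bbox [12.6,1.3,1.8] .. [22.2,5.3,12.1]
B = sphere(r=6.3) → bbox [-6.3,-6.3,-6.3] .. [6.3,6.3,6.3]
lo = A.lo+B.lo = [12.6-6.3, 1.3-6.3, 1.8-6.3] = [6.300,-5.000,-4.500]
hi = A.hi+B.hi = [22.2+6.3, 5.3+6.3, 12.1+6.3] = [28.500,11.600,18.400]
diag = √(22.2²+16.6²+22.9²) = √1292.81 = 35.956

min=[6.300,-5.000,-4.500] max=[28.500,11.600,18.400] diag=35.956


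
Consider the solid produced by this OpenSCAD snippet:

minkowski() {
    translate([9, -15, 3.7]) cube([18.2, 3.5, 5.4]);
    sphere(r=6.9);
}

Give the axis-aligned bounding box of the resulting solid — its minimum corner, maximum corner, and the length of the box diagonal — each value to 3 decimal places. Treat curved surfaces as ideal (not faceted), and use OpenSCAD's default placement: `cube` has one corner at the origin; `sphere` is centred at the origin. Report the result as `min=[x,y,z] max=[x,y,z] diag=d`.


min=[2.100,-21.900,-3.200] max=[34.100,-4.600,16.000] diag=41.133

A = translate([9, -15, 3.7]) cube([18.2, 3.5, 5.4]) → bbox [9,-15,3.7] .. [27.2,-11.5,9.1]
B = sphere(r=6.9) → bbox [-6.9,-6.9,-6.9] .. [6.9,6.9,6.9]
lo = A.lo+B.lo = [9-6.9, -15-6.9, 3.7-6.9] = [2.100,-21.900,-3.200]
hi = A.hi+B.hi = [27.2+6.9, -11.5+6.9, 9.1+6.9] = [34.100,-4.600,16.000]
diag = √(32²+17.3²+19.2²) = √1691.93 = 41.133


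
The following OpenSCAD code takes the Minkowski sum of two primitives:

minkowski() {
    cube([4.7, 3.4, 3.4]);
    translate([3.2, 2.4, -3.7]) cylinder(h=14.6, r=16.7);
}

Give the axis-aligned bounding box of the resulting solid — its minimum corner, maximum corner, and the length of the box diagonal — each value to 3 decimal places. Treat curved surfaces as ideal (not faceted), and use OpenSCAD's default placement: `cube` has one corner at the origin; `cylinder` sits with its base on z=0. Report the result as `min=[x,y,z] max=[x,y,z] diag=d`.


A = translate([3.2, 2.4, -3.7]) cylinder(h=14.6, r=16.7) → bbox [-13.5,-14.3,-3.7] .. [19.9,19.1,10.9]
B = cube([4.7, 3.4, 3.4]) → bbox [0,0,0] .. [4.7,3.4,3.4]
lo = A.lo+B.lo = [-13.5+0, -14.3+0, -3.7+0] = [-13.500,-14.300,-3.700]
hi = A.hi+B.hi = [19.9+4.7, 19.1+3.4, 10.9+3.4] = [24.600,22.500,14.300]
diag = √(38.1²+36.8²+18²) = √3129.85 = 55.945

min=[-13.500,-14.300,-3.700] max=[24.600,22.500,14.300] diag=55.945


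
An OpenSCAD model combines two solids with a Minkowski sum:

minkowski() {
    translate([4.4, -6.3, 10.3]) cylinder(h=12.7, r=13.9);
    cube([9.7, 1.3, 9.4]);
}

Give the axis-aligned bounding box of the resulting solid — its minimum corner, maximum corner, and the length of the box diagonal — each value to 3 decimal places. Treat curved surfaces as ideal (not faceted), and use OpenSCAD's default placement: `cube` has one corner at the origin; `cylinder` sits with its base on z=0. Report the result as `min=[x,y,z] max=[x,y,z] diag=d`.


min=[-9.500,-20.200,10.300] max=[28.000,8.900,32.400] diag=52.359

A = translate([4.4, -6.3, 10.3]) cylinder(h=12.7, r=13.9) → bbox [-9.5,-20.2,10.3] .. [18.3,7.6,23]
B = cube([9.7, 1.3, 9.4]) → bbox [0,0,0] .. [9.7,1.3,9.4]
lo = A.lo+B.lo = [-9.5+0, -20.2+0, 10.3+0] = [-9.500,-20.200,10.300]
hi = A.hi+B.hi = [18.3+9.7, 7.6+1.3, 23+9.4] = [28.000,8.900,32.400]
diag = √(37.5²+29.1²+22.1²) = √2741.47 = 52.359


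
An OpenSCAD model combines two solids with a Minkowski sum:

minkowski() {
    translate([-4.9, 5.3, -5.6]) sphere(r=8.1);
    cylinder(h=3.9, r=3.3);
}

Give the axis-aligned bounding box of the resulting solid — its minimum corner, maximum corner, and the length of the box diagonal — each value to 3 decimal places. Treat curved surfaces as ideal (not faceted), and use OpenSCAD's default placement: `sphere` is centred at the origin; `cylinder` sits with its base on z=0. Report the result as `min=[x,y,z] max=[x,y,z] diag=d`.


A = translate([-4.9, 5.3, -5.6]) sphere(r=8.1) → bbox [-13,-2.8,-13.7] .. [3.2,13.4,2.5]
B = cylinder(h=3.9, r=3.3) → bbox [-3.3,-3.3,0] .. [3.3,3.3,3.9]
lo = A.lo+B.lo = [-13-3.3, -2.8-3.3, -13.7+0] = [-16.300,-6.100,-13.700]
hi = A.hi+B.hi = [3.2+3.3, 13.4+3.3, 2.5+3.9] = [6.500,16.700,6.400]
diag = √(22.8²+22.8²+20.1²) = √1443.69 = 37.996

min=[-16.300,-6.100,-13.700] max=[6.500,16.700,6.400] diag=37.996


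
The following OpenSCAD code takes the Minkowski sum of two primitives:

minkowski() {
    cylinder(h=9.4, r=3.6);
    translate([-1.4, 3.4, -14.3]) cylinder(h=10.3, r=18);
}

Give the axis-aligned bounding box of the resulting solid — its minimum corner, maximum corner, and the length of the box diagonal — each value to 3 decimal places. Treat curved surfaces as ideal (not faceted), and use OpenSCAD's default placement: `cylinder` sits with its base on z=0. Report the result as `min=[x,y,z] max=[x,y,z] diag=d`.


A = translate([-1.4, 3.4, -14.3]) cylinder(h=10.3, r=18) → bbox [-19.4,-14.6,-14.3] .. [16.6,21.4,-4]
B = cylinder(h=9.4, r=3.6) → bbox [-3.6,-3.6,0] .. [3.6,3.6,9.4]
lo = A.lo+B.lo = [-19.4-3.6, -14.6-3.6, -14.3+0] = [-23.000,-18.200,-14.300]
hi = A.hi+B.hi = [16.6+3.6, 21.4+3.6, -4+9.4] = [20.200,25.000,5.400]
diag = √(43.2²+43.2²+19.7²) = √4120.57 = 64.192

min=[-23.000,-18.200,-14.300] max=[20.200,25.000,5.400] diag=64.192


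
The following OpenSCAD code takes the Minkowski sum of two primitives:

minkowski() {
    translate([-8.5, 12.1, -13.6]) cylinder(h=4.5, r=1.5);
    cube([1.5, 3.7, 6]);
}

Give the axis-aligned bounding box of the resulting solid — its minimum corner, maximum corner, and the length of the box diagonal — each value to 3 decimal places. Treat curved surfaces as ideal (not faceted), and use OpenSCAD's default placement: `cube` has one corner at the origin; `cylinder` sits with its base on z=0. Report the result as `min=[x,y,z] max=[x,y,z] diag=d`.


A = translate([-8.5, 12.1, -13.6]) cylinder(h=4.5, r=1.5) → bbox [-10,10.6,-13.6] .. [-7,13.6,-9.1]
B = cube([1.5, 3.7, 6]) → bbox [0,0,0] .. [1.5,3.7,6]
lo = A.lo+B.lo = [-10+0, 10.6+0, -13.6+0] = [-10.000,10.600,-13.600]
hi = A.hi+B.hi = [-7+1.5, 13.6+3.7, -9.1+6] = [-5.500,17.300,-3.100]
diag = √(4.5²+6.7²+10.5²) = √175.39 = 13.243

min=[-10.000,10.600,-13.600] max=[-5.500,17.300,-3.100] diag=13.243


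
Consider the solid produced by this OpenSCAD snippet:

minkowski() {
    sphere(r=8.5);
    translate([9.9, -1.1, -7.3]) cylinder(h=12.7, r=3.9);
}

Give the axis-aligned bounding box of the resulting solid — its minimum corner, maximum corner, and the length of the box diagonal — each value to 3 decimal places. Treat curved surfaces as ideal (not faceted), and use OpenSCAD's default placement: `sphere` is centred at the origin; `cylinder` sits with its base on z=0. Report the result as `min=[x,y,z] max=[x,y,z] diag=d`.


A = translate([9.9, -1.1, -7.3]) cylinder(h=12.7, r=3.9) → bbox [6,-5,-7.3] .. [13.8,2.8,5.4]
B = sphere(r=8.5) → bbox [-8.5,-8.5,-8.5] .. [8.5,8.5,8.5]
lo = A.lo+B.lo = [6-8.5, -5-8.5, -7.3-8.5] = [-2.500,-13.500,-15.800]
hi = A.hi+B.hi = [13.8+8.5, 2.8+8.5, 5.4+8.5] = [22.300,11.300,13.900]
diag = √(24.8²+24.8²+29.7²) = √2112.17 = 45.958

min=[-2.500,-13.500,-15.800] max=[22.300,11.300,13.900] diag=45.958


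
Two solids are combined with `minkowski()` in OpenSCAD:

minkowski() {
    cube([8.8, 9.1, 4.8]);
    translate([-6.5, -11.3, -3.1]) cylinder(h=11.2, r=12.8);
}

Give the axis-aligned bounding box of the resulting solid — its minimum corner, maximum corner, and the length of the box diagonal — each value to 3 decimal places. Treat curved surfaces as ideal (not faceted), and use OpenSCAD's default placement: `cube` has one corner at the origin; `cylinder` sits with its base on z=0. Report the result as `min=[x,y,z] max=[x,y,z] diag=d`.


A = translate([-6.5, -11.3, -3.1]) cylinder(h=11.2, r=12.8) → bbox [-19.3,-24.1,-3.1] .. [6.3,1.5,8.1]
B = cube([8.8, 9.1, 4.8]) → bbox [0,0,0] .. [8.8,9.1,4.8]
lo = A.lo+B.lo = [-19.3+0, -24.1+0, -3.1+0] = [-19.300,-24.100,-3.100]
hi = A.hi+B.hi = [6.3+8.8, 1.5+9.1, 8.1+4.8] = [15.100,10.600,12.900]
diag = √(34.4²+34.7²+16²) = √2643.45 = 51.414

min=[-19.300,-24.100,-3.100] max=[15.100,10.600,12.900] diag=51.414


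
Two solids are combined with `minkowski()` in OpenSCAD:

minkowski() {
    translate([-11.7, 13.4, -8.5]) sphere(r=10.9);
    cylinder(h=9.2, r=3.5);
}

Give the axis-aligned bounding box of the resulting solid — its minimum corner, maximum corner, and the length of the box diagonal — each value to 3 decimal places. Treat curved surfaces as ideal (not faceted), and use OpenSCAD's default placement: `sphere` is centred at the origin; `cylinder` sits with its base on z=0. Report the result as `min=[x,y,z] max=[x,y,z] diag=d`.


A = translate([-11.7, 13.4, -8.5]) sphere(r=10.9) → bbox [-22.6,2.5,-19.4] .. [-0.8,24.3,2.4]
B = cylinder(h=9.2, r=3.5) → bbox [-3.5,-3.5,0] .. [3.5,3.5,9.2]
lo = A.lo+B.lo = [-22.6-3.5, 2.5-3.5, -19.4+0] = [-26.100,-1.000,-19.400]
hi = A.hi+B.hi = [-0.8+3.5, 24.3+3.5, 2.4+9.2] = [2.700,27.800,11.600]
diag = √(28.8²+28.8²+31²) = √2619.88 = 51.185

min=[-26.100,-1.000,-19.400] max=[2.700,27.800,11.600] diag=51.185


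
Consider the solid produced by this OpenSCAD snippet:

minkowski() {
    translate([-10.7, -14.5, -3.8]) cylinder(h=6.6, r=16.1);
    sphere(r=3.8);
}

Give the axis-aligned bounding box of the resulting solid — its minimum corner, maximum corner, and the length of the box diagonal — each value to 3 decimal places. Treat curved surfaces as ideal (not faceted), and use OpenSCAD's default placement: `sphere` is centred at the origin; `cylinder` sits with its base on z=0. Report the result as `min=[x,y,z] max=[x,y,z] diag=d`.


A = translate([-10.7, -14.5, -3.8]) cylinder(h=6.6, r=16.1) → bbox [-26.8,-30.6,-3.8] .. [5.4,1.6,2.8]
B = sphere(r=3.8) → bbox [-3.8,-3.8,-3.8] .. [3.8,3.8,3.8]
lo = A.lo+B.lo = [-26.8-3.8, -30.6-3.8, -3.8-3.8] = [-30.600,-34.400,-7.600]
hi = A.hi+B.hi = [5.4+3.8, 1.6+3.8, 2.8+3.8] = [9.200,5.400,6.600]
diag = √(39.8²+39.8²+14.2²) = √3369.72 = 58.049

min=[-30.600,-34.400,-7.600] max=[9.200,5.400,6.600] diag=58.049


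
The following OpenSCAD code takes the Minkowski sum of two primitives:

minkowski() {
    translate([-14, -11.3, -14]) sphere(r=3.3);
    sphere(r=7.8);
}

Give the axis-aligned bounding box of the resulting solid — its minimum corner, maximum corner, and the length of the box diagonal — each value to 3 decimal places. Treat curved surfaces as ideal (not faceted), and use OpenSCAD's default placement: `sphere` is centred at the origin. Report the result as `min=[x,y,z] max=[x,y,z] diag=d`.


min=[-25.100,-22.400,-25.100] max=[-2.900,-0.200,-2.900] diag=38.452

A = translate([-14, -11.3, -14]) sphere(r=3.3) → bbox [-17.3,-14.6,-17.3] .. [-10.7,-8,-10.7]
B = sphere(r=7.8) → bbox [-7.8,-7.8,-7.8] .. [7.8,7.8,7.8]
lo = A.lo+B.lo = [-17.3-7.8, -14.6-7.8, -17.3-7.8] = [-25.100,-22.400,-25.100]
hi = A.hi+B.hi = [-10.7+7.8, -8+7.8, -10.7+7.8] = [-2.900,-0.200,-2.900]
diag = √(22.2²+22.2²+22.2²) = √1478.52 = 38.452


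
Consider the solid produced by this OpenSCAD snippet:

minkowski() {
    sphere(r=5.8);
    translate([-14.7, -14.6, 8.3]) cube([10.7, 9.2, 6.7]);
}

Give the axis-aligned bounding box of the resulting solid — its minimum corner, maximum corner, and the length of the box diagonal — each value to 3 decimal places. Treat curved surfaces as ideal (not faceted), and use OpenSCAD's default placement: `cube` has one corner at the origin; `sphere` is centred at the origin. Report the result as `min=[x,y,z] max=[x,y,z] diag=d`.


min=[-20.500,-20.400,2.500] max=[1.800,0.400,20.800] diag=35.564

A = translate([-14.7, -14.6, 8.3]) cube([10.7, 9.2, 6.7]) → bbox [-14.7,-14.6,8.3] .. [-4,-5.4,15]
B = sphere(r=5.8) → bbox [-5.8,-5.8,-5.8] .. [5.8,5.8,5.8]
lo = A.lo+B.lo = [-14.7-5.8, -14.6-5.8, 8.3-5.8] = [-20.500,-20.400,2.500]
hi = A.hi+B.hi = [-4+5.8, -5.4+5.8, 15+5.8] = [1.800,0.400,20.800]
diag = √(22.3²+20.8²+18.3²) = √1264.82 = 35.564


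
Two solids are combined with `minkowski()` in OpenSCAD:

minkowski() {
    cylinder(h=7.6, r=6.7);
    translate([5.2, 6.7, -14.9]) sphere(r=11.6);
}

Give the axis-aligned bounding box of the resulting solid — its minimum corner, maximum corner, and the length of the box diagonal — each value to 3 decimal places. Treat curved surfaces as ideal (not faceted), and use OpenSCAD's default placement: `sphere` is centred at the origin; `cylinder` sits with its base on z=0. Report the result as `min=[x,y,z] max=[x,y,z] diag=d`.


A = translate([5.2, 6.7, -14.9]) sphere(r=11.6) → bbox [-6.4,-4.9,-26.5] .. [16.8,18.3,-3.3]
B = cylinder(h=7.6, r=6.7) → bbox [-6.7,-6.7,0] .. [6.7,6.7,7.6]
lo = A.lo+B.lo = [-6.4-6.7, -4.9-6.7, -26.5+0] = [-13.100,-11.600,-26.500]
hi = A.hi+B.hi = [16.8+6.7, 18.3+6.7, -3.3+7.6] = [23.500,25.000,4.300]
diag = √(36.6²+36.6²+30.8²) = √3627.76 = 60.231

min=[-13.100,-11.600,-26.500] max=[23.500,25.000,4.300] diag=60.231


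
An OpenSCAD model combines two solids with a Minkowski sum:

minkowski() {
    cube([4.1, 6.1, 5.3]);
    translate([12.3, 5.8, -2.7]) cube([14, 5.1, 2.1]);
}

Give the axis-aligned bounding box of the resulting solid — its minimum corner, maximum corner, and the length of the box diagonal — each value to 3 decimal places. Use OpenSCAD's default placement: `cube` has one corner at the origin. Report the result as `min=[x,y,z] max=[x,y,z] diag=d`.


A = translate([12.3, 5.8, -2.7]) cube([14, 5.1, 2.1]) → bbox [12.3,5.8,-2.7] .. [26.3,10.9,-0.6]
B = cube([4.1, 6.1, 5.3]) → bbox [0,0,0] .. [4.1,6.1,5.3]
lo = A.lo+B.lo = [12.3+0, 5.8+0, -2.7+0] = [12.300,5.800,-2.700]
hi = A.hi+B.hi = [26.3+4.1, 10.9+6.1, -0.6+5.3] = [30.400,17.000,4.700]
diag = √(18.1²+11.2²+7.4²) = √507.81 = 22.535

min=[12.300,5.800,-2.700] max=[30.400,17.000,4.700] diag=22.535


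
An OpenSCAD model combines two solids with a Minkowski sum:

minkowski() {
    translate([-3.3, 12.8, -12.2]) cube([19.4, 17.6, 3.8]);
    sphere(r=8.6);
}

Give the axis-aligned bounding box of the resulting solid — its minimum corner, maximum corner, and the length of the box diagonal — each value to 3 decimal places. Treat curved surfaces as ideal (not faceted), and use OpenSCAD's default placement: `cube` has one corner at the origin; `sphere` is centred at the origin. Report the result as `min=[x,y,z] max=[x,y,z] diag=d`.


min=[-11.900,4.200,-20.800] max=[24.700,39.000,0.200] diag=54.696

A = translate([-3.3, 12.8, -12.2]) cube([19.4, 17.6, 3.8]) → bbox [-3.3,12.8,-12.2] .. [16.1,30.4,-8.4]
B = sphere(r=8.6) → bbox [-8.6,-8.6,-8.6] .. [8.6,8.6,8.6]
lo = A.lo+B.lo = [-3.3-8.6, 12.8-8.6, -12.2-8.6] = [-11.900,4.200,-20.800]
hi = A.hi+B.hi = [16.1+8.6, 30.4+8.6, -8.4+8.6] = [24.700,39.000,0.200]
diag = √(36.6²+34.8²+21²) = √2991.6 = 54.696


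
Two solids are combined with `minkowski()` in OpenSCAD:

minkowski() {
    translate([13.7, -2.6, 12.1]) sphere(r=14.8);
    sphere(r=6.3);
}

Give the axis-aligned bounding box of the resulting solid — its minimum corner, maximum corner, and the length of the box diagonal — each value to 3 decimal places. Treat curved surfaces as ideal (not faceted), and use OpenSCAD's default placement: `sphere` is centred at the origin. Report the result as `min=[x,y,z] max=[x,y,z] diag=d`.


A = translate([13.7, -2.6, 12.1]) sphere(r=14.8) → bbox [-1.1,-17.4,-2.7] .. [28.5,12.2,26.9]
B = sphere(r=6.3) → bbox [-6.3,-6.3,-6.3] .. [6.3,6.3,6.3]
lo = A.lo+B.lo = [-1.1-6.3, -17.4-6.3, -2.7-6.3] = [-7.400,-23.700,-9.000]
hi = A.hi+B.hi = [28.5+6.3, 12.2+6.3, 26.9+6.3] = [34.800,18.500,33.200]
diag = √(42.2²+42.2²+42.2²) = √5342.52 = 73.093

min=[-7.400,-23.700,-9.000] max=[34.800,18.500,33.200] diag=73.093


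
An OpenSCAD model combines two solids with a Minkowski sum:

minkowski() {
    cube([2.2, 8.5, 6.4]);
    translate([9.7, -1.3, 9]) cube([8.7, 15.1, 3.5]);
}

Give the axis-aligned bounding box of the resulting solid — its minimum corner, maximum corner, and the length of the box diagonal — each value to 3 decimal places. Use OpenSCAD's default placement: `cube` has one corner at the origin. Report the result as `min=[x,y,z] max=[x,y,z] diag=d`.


min=[9.700,-1.300,9.000] max=[20.600,22.300,18.900] diag=27.817

A = translate([9.7, -1.3, 9]) cube([8.7, 15.1, 3.5]) → bbox [9.7,-1.3,9] .. [18.4,13.8,12.5]
B = cube([2.2, 8.5, 6.4]) → bbox [0,0,0] .. [2.2,8.5,6.4]
lo = A.lo+B.lo = [9.7+0, -1.3+0, 9+0] = [9.700,-1.300,9.000]
hi = A.hi+B.hi = [18.4+2.2, 13.8+8.5, 12.5+6.4] = [20.600,22.300,18.900]
diag = √(10.9²+23.6²+9.9²) = √773.78 = 27.817


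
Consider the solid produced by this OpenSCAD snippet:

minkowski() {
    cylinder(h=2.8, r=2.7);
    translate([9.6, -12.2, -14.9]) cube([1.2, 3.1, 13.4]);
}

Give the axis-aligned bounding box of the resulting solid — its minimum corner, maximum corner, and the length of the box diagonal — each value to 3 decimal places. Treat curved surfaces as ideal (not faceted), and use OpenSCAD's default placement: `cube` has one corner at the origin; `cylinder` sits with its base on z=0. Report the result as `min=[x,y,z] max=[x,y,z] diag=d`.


min=[6.900,-14.900,-14.900] max=[13.500,-6.400,1.300] diag=19.449

A = translate([9.6, -12.2, -14.9]) cube([1.2, 3.1, 13.4]) → bbox [9.6,-12.2,-14.9] .. [10.8,-9.1,-1.5]
B = cylinder(h=2.8, r=2.7) → bbox [-2.7,-2.7,0] .. [2.7,2.7,2.8]
lo = A.lo+B.lo = [9.6-2.7, -12.2-2.7, -14.9+0] = [6.900,-14.900,-14.900]
hi = A.hi+B.hi = [10.8+2.7, -9.1+2.7, -1.5+2.8] = [13.500,-6.400,1.300]
diag = √(6.6²+8.5²+16.2²) = √378.25 = 19.449


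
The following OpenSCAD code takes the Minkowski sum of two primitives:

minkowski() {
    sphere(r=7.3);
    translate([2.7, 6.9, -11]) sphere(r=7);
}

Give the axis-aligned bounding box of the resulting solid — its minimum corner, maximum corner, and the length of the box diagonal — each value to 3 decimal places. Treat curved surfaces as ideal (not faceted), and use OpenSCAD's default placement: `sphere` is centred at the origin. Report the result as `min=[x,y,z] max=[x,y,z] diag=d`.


A = translate([2.7, 6.9, -11]) sphere(r=7) → bbox [-4.3,-0.1,-18] .. [9.7,13.9,-4]
B = sphere(r=7.3) → bbox [-7.3,-7.3,-7.3] .. [7.3,7.3,7.3]
lo = A.lo+B.lo = [-4.3-7.3, -0.1-7.3, -18-7.3] = [-11.600,-7.400,-25.300]
hi = A.hi+B.hi = [9.7+7.3, 13.9+7.3, -4+7.3] = [17.000,21.200,3.300]
diag = √(28.6²+28.6²+28.6²) = √2453.88 = 49.537

min=[-11.600,-7.400,-25.300] max=[17.000,21.200,3.300] diag=49.537


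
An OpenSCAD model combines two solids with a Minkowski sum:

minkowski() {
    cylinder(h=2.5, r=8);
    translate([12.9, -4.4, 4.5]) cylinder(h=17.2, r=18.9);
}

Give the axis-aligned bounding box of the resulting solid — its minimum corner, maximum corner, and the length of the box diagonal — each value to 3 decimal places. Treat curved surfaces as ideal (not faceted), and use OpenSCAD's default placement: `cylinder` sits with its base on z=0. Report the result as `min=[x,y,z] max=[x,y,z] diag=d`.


min=[-14.000,-31.300,4.500] max=[39.800,22.500,24.200] diag=78.594

A = translate([12.9, -4.4, 4.5]) cylinder(h=17.2, r=18.9) → bbox [-6,-23.3,4.5] .. [31.8,14.5,21.7]
B = cylinder(h=2.5, r=8) → bbox [-8,-8,0] .. [8,8,2.5]
lo = A.lo+B.lo = [-6-8, -23.3-8, 4.5+0] = [-14.000,-31.300,4.500]
hi = A.hi+B.hi = [31.8+8, 14.5+8, 21.7+2.5] = [39.800,22.500,24.200]
diag = √(53.8²+53.8²+19.7²) = √6176.97 = 78.594


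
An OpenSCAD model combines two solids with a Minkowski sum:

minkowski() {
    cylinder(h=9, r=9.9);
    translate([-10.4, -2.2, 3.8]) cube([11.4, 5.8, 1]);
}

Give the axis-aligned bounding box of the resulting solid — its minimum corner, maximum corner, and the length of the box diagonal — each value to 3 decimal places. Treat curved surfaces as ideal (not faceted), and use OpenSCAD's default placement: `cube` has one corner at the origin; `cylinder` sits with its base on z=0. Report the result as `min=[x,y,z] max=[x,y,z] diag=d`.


min=[-20.300,-12.100,3.800] max=[10.900,13.500,13.800] diag=41.579

A = translate([-10.4, -2.2, 3.8]) cube([11.4, 5.8, 1]) → bbox [-10.4,-2.2,3.8] .. [1,3.6,4.8]
B = cylinder(h=9, r=9.9) → bbox [-9.9,-9.9,0] .. [9.9,9.9,9]
lo = A.lo+B.lo = [-10.4-9.9, -2.2-9.9, 3.8+0] = [-20.300,-12.100,3.800]
hi = A.hi+B.hi = [1+9.9, 3.6+9.9, 4.8+9] = [10.900,13.500,13.800]
diag = √(31.2²+25.6²+10²) = √1728.8 = 41.579


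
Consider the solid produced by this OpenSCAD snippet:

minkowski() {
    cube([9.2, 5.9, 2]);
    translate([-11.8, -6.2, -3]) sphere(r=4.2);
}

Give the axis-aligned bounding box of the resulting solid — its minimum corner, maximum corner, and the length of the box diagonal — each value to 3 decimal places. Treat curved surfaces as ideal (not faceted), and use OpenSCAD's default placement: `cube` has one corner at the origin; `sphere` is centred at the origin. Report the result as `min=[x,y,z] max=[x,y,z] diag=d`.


min=[-16.000,-10.400,-7.200] max=[1.600,3.900,3.200] diag=24.948

A = translate([-11.8, -6.2, -3]) sphere(r=4.2) → bbox [-16,-10.4,-7.2] .. [-7.6,-2,1.2]
B = cube([9.2, 5.9, 2]) → bbox [0,0,0] .. [9.2,5.9,2]
lo = A.lo+B.lo = [-16+0, -10.4+0, -7.2+0] = [-16.000,-10.400,-7.200]
hi = A.hi+B.hi = [-7.6+9.2, -2+5.9, 1.2+2] = [1.600,3.900,3.200]
diag = √(17.6²+14.3²+10.4²) = √622.41 = 24.948


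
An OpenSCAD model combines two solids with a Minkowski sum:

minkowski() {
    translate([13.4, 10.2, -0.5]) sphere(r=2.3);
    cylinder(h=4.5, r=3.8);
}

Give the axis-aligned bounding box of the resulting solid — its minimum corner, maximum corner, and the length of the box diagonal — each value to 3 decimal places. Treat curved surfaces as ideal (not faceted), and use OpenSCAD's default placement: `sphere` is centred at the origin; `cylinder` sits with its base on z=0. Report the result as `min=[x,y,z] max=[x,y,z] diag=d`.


A = translate([13.4, 10.2, -0.5]) sphere(r=2.3) → bbox [11.1,7.9,-2.8] .. [15.7,12.5,1.8]
B = cylinder(h=4.5, r=3.8) → bbox [-3.8,-3.8,0] .. [3.8,3.8,4.5]
lo = A.lo+B.lo = [11.1-3.8, 7.9-3.8, -2.8+0] = [7.300,4.100,-2.800]
hi = A.hi+B.hi = [15.7+3.8, 12.5+3.8, 1.8+4.5] = [19.500,16.300,6.300]
diag = √(12.2²+12.2²+9.1²) = √380.49 = 19.506

min=[7.300,4.100,-2.800] max=[19.500,16.300,6.300] diag=19.506


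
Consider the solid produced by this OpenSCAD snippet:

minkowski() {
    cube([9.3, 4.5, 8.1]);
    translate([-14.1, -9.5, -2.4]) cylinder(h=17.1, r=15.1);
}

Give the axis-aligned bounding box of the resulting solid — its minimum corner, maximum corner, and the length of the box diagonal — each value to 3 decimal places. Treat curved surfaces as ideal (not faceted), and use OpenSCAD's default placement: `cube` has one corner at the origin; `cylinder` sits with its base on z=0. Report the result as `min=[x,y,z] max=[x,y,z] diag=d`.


A = translate([-14.1, -9.5, -2.4]) cylinder(h=17.1, r=15.1) → bbox [-29.2,-24.6,-2.4] .. [1,5.6,14.7]
B = cube([9.3, 4.5, 8.1]) → bbox [0,0,0] .. [9.3,4.5,8.1]
lo = A.lo+B.lo = [-29.2+0, -24.6+0, -2.4+0] = [-29.200,-24.600,-2.400]
hi = A.hi+B.hi = [1+9.3, 5.6+4.5, 14.7+8.1] = [10.300,10.100,22.800]
diag = √(39.5²+34.7²+25.2²) = √3399.38 = 58.304

min=[-29.200,-24.600,-2.400] max=[10.300,10.100,22.800] diag=58.304


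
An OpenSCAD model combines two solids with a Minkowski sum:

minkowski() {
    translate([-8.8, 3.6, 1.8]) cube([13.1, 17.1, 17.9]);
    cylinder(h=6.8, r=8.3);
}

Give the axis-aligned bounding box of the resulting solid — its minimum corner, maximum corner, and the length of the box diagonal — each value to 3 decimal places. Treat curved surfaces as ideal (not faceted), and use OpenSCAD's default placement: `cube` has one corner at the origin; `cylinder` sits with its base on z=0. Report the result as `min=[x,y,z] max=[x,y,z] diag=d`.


min=[-17.100,-4.700,1.800] max=[12.600,29.000,26.500] diag=51.263

A = translate([-8.8, 3.6, 1.8]) cube([13.1, 17.1, 17.9]) → bbox [-8.8,3.6,1.8] .. [4.3,20.7,19.7]
B = cylinder(h=6.8, r=8.3) → bbox [-8.3,-8.3,0] .. [8.3,8.3,6.8]
lo = A.lo+B.lo = [-8.8-8.3, 3.6-8.3, 1.8+0] = [-17.100,-4.700,1.800]
hi = A.hi+B.hi = [4.3+8.3, 20.7+8.3, 19.7+6.8] = [12.600,29.000,26.500]
diag = √(29.7²+33.7²+24.7²) = √2627.87 = 51.263


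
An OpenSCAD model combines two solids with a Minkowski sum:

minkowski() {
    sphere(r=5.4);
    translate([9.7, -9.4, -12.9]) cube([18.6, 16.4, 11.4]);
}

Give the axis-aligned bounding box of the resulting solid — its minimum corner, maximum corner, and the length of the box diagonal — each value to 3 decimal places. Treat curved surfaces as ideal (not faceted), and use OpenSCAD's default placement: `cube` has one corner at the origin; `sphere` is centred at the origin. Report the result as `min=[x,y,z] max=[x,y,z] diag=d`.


A = translate([9.7, -9.4, -12.9]) cube([18.6, 16.4, 11.4]) → bbox [9.7,-9.4,-12.9] .. [28.3,7,-1.5]
B = sphere(r=5.4) → bbox [-5.4,-5.4,-5.4] .. [5.4,5.4,5.4]
lo = A.lo+B.lo = [9.7-5.4, -9.4-5.4, -12.9-5.4] = [4.300,-14.800,-18.300]
hi = A.hi+B.hi = [28.3+5.4, 7+5.4, -1.5+5.4] = [33.700,12.400,3.900]
diag = √(29.4²+27.2²+22.2²) = √2097.04 = 45.793

min=[4.300,-14.800,-18.300] max=[33.700,12.400,3.900] diag=45.793


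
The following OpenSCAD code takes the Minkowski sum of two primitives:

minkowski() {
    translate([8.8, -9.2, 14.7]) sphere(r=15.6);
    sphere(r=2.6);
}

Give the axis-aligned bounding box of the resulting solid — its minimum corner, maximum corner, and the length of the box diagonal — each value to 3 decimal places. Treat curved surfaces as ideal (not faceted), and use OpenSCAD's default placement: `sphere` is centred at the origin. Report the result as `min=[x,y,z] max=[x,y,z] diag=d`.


min=[-9.400,-27.400,-3.500] max=[27.000,9.000,32.900] diag=63.047

A = translate([8.8, -9.2, 14.7]) sphere(r=15.6) → bbox [-6.8,-24.8,-0.9] .. [24.4,6.4,30.3]
B = sphere(r=2.6) → bbox [-2.6,-2.6,-2.6] .. [2.6,2.6,2.6]
lo = A.lo+B.lo = [-6.8-2.6, -24.8-2.6, -0.9-2.6] = [-9.400,-27.400,-3.500]
hi = A.hi+B.hi = [24.4+2.6, 6.4+2.6, 30.3+2.6] = [27.000,9.000,32.900]
diag = √(36.4²+36.4²+36.4²) = √3974.88 = 63.047
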